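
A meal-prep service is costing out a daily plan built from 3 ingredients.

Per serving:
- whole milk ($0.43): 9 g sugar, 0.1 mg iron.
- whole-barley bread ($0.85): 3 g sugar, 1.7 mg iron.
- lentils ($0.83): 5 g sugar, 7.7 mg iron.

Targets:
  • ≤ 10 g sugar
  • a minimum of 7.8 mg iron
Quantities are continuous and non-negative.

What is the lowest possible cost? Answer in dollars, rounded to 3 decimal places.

$0.841

Let x1 = servings of whole milk, x2 = servings of whole-barley bread, x3 = servings of lentils.
min 0.43x1 + 0.85x2 + 0.83x3 s.t.:
  9x1 + 3x2 + 5x3 ≤ 10   (sugar)
  0.1x1 + 1.7x2 + 7.7x3 ≥ 7.8   (iron)
  x1, x2, x3 ≥ 0.
The optimal basis is {lentils}; whole milk, whole-barley bread drop out. Binding constraint: iron.
Solving gives x3 = 1.013.
Total cost: 0.83·1.013 = 0.84079.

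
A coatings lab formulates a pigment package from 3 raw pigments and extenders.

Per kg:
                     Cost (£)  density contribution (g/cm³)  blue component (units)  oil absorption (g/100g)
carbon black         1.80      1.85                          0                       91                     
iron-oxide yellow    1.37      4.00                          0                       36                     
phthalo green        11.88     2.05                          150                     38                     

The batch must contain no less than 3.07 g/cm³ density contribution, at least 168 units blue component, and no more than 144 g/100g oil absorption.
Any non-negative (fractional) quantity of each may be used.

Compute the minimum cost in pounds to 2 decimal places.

£13.57

Let x1 = kg of carbon black, x2 = kg of iron-oxide yellow, x3 = kg of phthalo green.
Minimise 1.8x1 + 1.37x2 + 11.88x3 s.t.:
  1.85x1 + 4x2 + 2.05x3 ≥ 3.07   (density contribution)
  150x3 ≥ 168   (blue component)
  91x1 + 36x2 + 38x3 ≤ 144   (oil absorption)
  x1, x2, x3 ≥ 0.
The minimum-cost mix takes nothing from carbon black — only iron-oxide yellow, phthalo green. The density contribution and blue component requirements are met with equality.
So iron-oxide yellow = 0.1935 kg, phthalo green = 1.12 kg.
Objective = 1.37·0.1935 + 11.88·1.12 = 13.5707.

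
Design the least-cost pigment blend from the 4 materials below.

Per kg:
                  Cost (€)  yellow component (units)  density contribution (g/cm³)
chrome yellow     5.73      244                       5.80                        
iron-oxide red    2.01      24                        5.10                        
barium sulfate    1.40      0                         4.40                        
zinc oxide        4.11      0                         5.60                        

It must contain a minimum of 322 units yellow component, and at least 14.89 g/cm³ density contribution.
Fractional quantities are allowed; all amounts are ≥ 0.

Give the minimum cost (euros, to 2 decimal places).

€9.86

Let x1 = kg of chrome yellow, x2 = kg of iron-oxide red, x3 = kg of barium sulfate, x4 = kg of zinc oxide.
min 5.73x1 + 2.01x2 + 1.4x3 + 4.11x4 with:
  244x1 + 24x2 ≥ 322   (yellow component)
  5.8x1 + 5.1x2 + 4.4x3 + 5.6x4 ≥ 14.89   (density contribution)
  x1, x2, x3, x4 ≥ 0.
The minimum-cost mix takes nothing from iron-oxide red, zinc oxide — only chrome yellow, barium sulfate. The yellow component and density contribution requirements are met with equality.
Solving gives x1 = 1.3197, x3 = 1.6445.
Hence cost = 5.73·1.3197 + 1.4·1.6445 = €9.8642.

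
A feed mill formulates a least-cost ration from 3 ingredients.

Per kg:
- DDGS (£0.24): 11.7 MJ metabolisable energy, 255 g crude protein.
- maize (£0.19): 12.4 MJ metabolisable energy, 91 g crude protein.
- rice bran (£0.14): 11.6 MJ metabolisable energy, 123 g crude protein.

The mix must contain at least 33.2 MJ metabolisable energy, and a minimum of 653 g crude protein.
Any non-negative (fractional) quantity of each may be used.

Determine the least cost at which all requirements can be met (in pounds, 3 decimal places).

£0.628

This is a linear program. Let x1 = kg of DDGS, x2 = kg of maize, x3 = kg of rice bran.
Minimise 0.24x1 + 0.19x2 + 0.14x3 s.t.:
  11.7x1 + 12.4x2 + 11.6x3 ≥ 33.2   (metabolisable energy)
  255x1 + 91x2 + 123x3 ≥ 653   (crude protein)
  x1, x2, x3 ≥ 0.
The optimal basis is {DDGS, rice bran}; maize drops out. There the metabolisable energy and crude protein constraints are tight.
So DDGS = 2.299 kg, rice bran = 0.5437 kg.
Hence cost = 0.24·2.299 + 0.14·0.5437 = £0.62788.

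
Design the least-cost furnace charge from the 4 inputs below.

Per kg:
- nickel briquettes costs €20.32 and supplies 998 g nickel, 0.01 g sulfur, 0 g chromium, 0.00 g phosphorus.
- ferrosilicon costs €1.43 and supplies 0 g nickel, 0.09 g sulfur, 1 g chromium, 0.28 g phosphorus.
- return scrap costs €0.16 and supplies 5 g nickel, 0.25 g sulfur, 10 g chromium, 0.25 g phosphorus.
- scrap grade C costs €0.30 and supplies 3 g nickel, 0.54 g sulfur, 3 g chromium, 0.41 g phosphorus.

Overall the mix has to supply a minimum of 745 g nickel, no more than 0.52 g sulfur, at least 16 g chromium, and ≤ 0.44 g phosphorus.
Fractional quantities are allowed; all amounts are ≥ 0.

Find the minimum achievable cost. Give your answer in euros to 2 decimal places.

Let x1 = kg of nickel briquettes, x2 = kg of ferrosilicon, x3 = kg of return scrap, x4 = kg of scrap grade C.
Minimise 20.32x1 + 1.43x2 + 0.16x3 + 0.3x4 subject to:
  998x1 + 5x3 + 3x4 ≥ 745   (nickel)
  0.01x1 + 0.09x2 + 0.25x3 + 0.54x4 ≤ 0.52   (sulfur)
  1x2 + 10x3 + 3x4 ≥ 16   (chromium)
  0.28x2 + 0.25x3 + 0.41x4 ≤ 0.44   (phosphorus)
  x1, x2, x3, x4 ≥ 0.
The optimal basis is {nickel briquettes, return scrap}; ferrosilicon, scrap grade C drop out. The nickel and chromium requirements are met with equality.
Solving gives x1 = 0.7385, x3 = 1.6.
Objective = 20.32·0.7385 + 0.16·1.6 = 15.2623.

€15.26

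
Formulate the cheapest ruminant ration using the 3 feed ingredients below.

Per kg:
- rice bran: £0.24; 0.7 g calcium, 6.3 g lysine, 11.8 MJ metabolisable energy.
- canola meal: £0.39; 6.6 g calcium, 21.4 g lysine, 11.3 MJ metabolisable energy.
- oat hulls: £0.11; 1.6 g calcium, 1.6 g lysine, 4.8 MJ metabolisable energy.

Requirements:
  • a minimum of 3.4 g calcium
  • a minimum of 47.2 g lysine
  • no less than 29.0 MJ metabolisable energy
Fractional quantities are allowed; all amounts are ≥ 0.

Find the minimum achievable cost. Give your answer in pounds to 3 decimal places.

Let x1 = kg of rice bran, x2 = kg of canola meal, x3 = kg of oat hulls.
Minimise 0.24x1 + 0.39x2 + 0.11x3 s.t.:
  0.7x1 + 6.6x2 + 1.6x3 ≥ 3.4   (calcium)
  6.3x1 + 21.4x2 + 1.6x3 ≥ 47.2   (lysine)
  11.8x1 + 11.3x2 + 4.8x3 ≥ 29   (metabolisable energy)
  x1, x2, x3 ≥ 0.
At the optimum only rice bran, canola meal are positive (oat hulls = 0). Binding constraints: lysine and metabolisable energy.
Solving gives x1 = 0.4811, x2 = 2.064.
Total cost: 0.24·0.4811 + 0.39·2.064 = 0.92042.

£0.920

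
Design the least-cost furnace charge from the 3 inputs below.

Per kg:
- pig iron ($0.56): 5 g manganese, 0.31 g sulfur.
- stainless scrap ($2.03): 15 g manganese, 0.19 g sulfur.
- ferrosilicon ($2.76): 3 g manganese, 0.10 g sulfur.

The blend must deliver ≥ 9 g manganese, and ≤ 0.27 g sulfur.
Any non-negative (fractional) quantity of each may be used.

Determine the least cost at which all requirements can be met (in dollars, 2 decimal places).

$1.14

Let x1 = kg of pig iron, x2 = kg of stainless scrap, x3 = kg of ferrosilicon.
Minimise 0.56x1 + 2.03x2 + 2.76x3 with:
  5x1 + 15x2 + 3x3 ≥ 9   (manganese)
  0.31x1 + 0.19x2 + 0.1x3 ≤ 0.27   (sulfur)
  x1, x2, x3 ≥ 0.
At the optimum only pig iron, stainless scrap are positive (ferrosilicon = 0). Binding constraints: manganese and sulfur.
Optimal quantities: pig iron = 0.6324 kg, stainless scrap = 0.3892 kg.
Total cost: 0.56·0.6324 + 2.03·0.3892 = 1.1442.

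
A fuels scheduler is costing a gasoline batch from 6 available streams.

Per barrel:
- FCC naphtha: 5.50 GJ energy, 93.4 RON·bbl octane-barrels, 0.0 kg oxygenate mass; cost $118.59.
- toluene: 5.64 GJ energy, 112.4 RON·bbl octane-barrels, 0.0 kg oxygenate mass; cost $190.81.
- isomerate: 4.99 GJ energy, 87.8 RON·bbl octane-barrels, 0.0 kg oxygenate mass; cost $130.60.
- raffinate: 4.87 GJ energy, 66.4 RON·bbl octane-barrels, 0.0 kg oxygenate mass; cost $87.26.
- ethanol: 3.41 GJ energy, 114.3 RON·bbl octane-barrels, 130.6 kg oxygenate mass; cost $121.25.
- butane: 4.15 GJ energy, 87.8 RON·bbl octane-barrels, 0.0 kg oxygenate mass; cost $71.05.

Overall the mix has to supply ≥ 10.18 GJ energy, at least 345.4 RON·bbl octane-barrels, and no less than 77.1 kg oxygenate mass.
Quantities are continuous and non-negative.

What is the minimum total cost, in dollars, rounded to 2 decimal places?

$296.48

This is a linear program. Let x1 = barrels of FCC naphtha, x2 = barrels of toluene, x3 = barrels of isomerate, x4 = barrels of raffinate, x5 = barrels of ethanol, x6 = barrels of butane.
Minimise 118.59x1 + 190.81x2 + 130.6x3 + 87.26x4 + 121.25x5 + 71.05x6 subject to:
  5.5x1 + 5.64x2 + 4.99x3 + 4.87x4 + 3.41x5 + 4.15x6 ≥ 10.18   (energy)
  93.4x1 + 112.4x2 + 87.8x3 + 66.4x4 + 114.3x5 + 87.8x6 ≥ 345.4   (octane-barrels)
  130.6x5 ≥ 77.1   (oxygenate mass)
  x1, x2, x3, x4, x5, x6 ≥ 0.
The minimum-cost mix takes nothing from FCC naphtha, toluene, isomerate, raffinate — only ethanol, butane. There the octane-barrels and oxygenate mass constraints are tight.
Solving gives x5 = 0.59035, x6 = 3.1654.
Objective = 121.25·0.59035 + 71.05·3.1654 = 296.4816.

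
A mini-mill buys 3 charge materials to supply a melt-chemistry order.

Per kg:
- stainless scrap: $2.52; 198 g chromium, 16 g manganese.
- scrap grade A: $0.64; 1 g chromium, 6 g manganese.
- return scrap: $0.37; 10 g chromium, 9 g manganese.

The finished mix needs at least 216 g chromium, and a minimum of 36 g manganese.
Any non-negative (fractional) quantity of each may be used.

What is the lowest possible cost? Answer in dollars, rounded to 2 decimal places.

Let x1 = kg of stainless scrap, x2 = kg of scrap grade A, x3 = kg of return scrap.
min 2.52x1 + 0.64x2 + 0.37x3 with:
  198x1 + 1x2 + 10x3 ≥ 216   (chromium)
  16x1 + 6x2 + 9x3 ≥ 36   (manganese)
  x1, x2, x3 ≥ 0.
At the optimum only stainless scrap, return scrap are positive (scrap grade A = 0). Binding constraints: chromium and manganese.
That vertex is x1 = 0.9766, x3 = 2.264.
Objective = 2.52·0.9766 + 0.37·2.264 = 3.2987.

$3.30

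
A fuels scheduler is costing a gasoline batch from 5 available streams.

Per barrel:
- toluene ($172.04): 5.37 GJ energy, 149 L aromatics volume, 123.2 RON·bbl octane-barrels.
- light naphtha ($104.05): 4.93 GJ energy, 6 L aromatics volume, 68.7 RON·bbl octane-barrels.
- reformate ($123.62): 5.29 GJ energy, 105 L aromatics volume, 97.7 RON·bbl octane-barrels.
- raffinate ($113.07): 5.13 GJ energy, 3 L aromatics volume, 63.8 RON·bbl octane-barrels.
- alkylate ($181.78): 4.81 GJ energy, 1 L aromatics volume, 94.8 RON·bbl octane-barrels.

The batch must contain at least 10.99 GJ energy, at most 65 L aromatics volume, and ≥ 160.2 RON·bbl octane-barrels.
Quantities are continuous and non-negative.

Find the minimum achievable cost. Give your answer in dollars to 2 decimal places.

This is a linear program. Let x1 = barrels of toluene, x2 = barrels of light naphtha, x3 = barrels of reformate, x4 = barrels of raffinate, x5 = barrels of alkylate.
min 172.04x1 + 104.05x2 + 123.62x3 + 113.07x4 + 181.78x5 with:
  5.37x1 + 4.93x2 + 5.29x3 + 5.13x4 + 4.81x5 ≥ 10.99   (energy)
  149x1 + 6x2 + 105x3 + 3x4 + 1x5 ≤ 65   (aromatics volume)
  123.2x1 + 68.7x2 + 97.7x3 + 63.8x4 + 94.8x5 ≥ 160.2   (octane-barrels)
  x1, x2, x3, x4, x5 ≥ 0.
At the optimum only light naphtha, reformate are positive (toluene, raffinate, alkylate = 0). Binding constraints: energy and octane-barrels.
Solving gives x2 = 1.9136, x3 = 0.29409.
Cost = 104.05·1.9136 + 123.62·0.29409 = 235.4655.

$235.47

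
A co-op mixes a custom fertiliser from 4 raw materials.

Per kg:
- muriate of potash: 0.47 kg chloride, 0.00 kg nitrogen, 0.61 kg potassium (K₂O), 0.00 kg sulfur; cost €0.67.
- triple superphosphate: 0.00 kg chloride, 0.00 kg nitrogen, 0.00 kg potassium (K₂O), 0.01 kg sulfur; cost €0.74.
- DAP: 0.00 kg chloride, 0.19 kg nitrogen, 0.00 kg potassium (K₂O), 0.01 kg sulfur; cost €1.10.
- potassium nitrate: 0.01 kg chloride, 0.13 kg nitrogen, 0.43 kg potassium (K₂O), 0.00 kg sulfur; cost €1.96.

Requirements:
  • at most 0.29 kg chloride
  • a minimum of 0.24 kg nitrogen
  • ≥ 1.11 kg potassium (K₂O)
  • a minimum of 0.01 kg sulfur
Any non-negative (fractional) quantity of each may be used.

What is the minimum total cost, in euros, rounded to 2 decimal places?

€4.60

Treat it as an LP. Let x1 = kg of muriate of potash, x2 = kg of triple superphosphate, x3 = kg of DAP, x4 = kg of potassium nitrate.
min 0.67x1 + 0.74x2 + 1.1x3 + 1.96x4 with:
  0.47x1 + 0.01x4 ≤ 0.29   (chloride)
  0.19x3 + 0.13x4 ≥ 0.24   (nitrogen)
  0.61x1 + 0.43x4 ≥ 1.11   (potassium (K₂O))
  0.01x2 + 0.01x3 ≥ 0.01   (sulfur)
  x1, x2, x3, x4 ≥ 0.
All 4 inputs are positive at the optimum. There the chloride, nitrogen, potassium (K₂O), sulfur constraints are tight.
That vertex is x1 = 0.5796, x2 = 0.9405, x3 = 0.05951, x4 = 1.759.
Hence cost = 0.67·0.5796 + 0.74·0.9405 + 1.1·0.05951 + 1.96·1.759 = €4.5974.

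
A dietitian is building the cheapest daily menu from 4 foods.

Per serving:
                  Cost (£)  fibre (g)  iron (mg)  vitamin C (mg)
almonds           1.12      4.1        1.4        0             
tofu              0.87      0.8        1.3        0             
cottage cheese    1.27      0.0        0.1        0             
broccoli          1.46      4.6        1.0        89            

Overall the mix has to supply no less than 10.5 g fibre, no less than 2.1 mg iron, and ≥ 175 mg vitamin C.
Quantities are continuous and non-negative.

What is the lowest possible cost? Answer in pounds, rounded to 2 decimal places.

This is a linear program. Let x1 = servings of almonds, x2 = servings of tofu, x3 = servings of cottage cheese, x4 = servings of broccoli.
Minimise 1.12x1 + 0.87x2 + 1.27x3 + 1.46x4 with:
  4.1x1 + 0.8x2 + 4.6x4 ≥ 10.5   (fibre)
  1.4x1 + 1.3x2 + 0.1x3 + 1x4 ≥ 2.1   (iron)
  89x4 ≥ 175   (vitamin C)
  x1, x2, x3, x4 ≥ 0.
The cheapest feasible vertex uses only almonds, broccoli; tofu, cottage cheese are not used. There the fibre and vitamin C constraints are tight.
That vertex is x1 = 0.3549, x4 = 1.966.
Cost = 1.12·0.3549 + 1.46·1.966 = 3.2678.

£3.27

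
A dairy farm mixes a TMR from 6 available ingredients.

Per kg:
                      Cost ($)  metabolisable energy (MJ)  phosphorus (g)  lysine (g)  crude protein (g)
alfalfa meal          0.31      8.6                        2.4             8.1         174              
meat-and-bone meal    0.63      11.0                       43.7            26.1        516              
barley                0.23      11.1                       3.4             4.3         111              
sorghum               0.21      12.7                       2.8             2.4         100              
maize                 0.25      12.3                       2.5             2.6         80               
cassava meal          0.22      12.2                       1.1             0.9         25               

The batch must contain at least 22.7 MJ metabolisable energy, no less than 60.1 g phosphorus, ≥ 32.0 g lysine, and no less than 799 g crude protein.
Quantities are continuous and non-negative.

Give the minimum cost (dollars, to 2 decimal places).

Let x1 = kg of alfalfa meal, x2 = kg of meat-and-bone meal, x3 = kg of barley, x4 = kg of sorghum, x5 = kg of maize, x6 = kg of cassava meal.
min 0.31x1 + 0.63x2 + 0.23x3 + 0.21x4 + 0.25x5 + 0.22x6 subject to:
  8.6x1 + 11x2 + 11.1x3 + 12.7x4 + 12.3x5 + 12.2x6 ≥ 22.7   (metabolisable energy)
  2.4x1 + 43.7x2 + 3.4x3 + 2.8x4 + 2.5x5 + 1.1x6 ≥ 60.1   (phosphorus)
  8.1x1 + 26.1x2 + 4.3x3 + 2.4x4 + 2.6x5 + 0.9x6 ≥ 32   (lysine)
  174x1 + 516x2 + 111x3 + 100x4 + 80x5 + 25x6 ≥ 799   (crude protein)
  x1, x2, x3, x4, x5, x6 ≥ 0.
The cheapest feasible vertex uses only meat-and-bone meal, sorghum; alfalfa meal, barley, maize, cassava meal are not used. Binding constraints: metabolisable energy and crude protein.
Solving gives x2 = 1.445, x4 = 0.5362.
Objective = 0.63·1.445 + 0.21·0.5362 = 1.0230.

$1.02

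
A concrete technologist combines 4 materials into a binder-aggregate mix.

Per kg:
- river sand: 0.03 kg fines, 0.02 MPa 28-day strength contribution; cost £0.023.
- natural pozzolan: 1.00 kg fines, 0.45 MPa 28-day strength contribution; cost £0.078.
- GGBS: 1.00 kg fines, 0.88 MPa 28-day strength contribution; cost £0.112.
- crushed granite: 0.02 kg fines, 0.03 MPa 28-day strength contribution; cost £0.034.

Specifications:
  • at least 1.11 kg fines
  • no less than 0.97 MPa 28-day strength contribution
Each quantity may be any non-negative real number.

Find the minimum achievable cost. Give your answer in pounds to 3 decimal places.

Let x1 = kg of river sand, x2 = kg of natural pozzolan, x3 = kg of GGBS, x4 = kg of crushed granite.
Minimise 0.023x1 + 0.078x2 + 0.112x3 + 0.034x4 subject to:
  0.03x1 + 1x2 + 1x3 + 0.02x4 ≥ 1.11   (fines)
  0.02x1 + 0.45x2 + 0.88x3 + 0.03x4 ≥ 0.97   (28-day strength contribution)
  x1, x2, x3, x4 ≥ 0.
The cheapest feasible vertex uses only natural pozzolan, GGBS; river sand, crushed granite are not used. The fines and 28-day strength contribution requirements are met with equality.
Solving gives x2 = 0.01581, x3 = 1.094.
Cost = 0.078·0.01581 + 0.112·1.094 = 0.12376.

£0.124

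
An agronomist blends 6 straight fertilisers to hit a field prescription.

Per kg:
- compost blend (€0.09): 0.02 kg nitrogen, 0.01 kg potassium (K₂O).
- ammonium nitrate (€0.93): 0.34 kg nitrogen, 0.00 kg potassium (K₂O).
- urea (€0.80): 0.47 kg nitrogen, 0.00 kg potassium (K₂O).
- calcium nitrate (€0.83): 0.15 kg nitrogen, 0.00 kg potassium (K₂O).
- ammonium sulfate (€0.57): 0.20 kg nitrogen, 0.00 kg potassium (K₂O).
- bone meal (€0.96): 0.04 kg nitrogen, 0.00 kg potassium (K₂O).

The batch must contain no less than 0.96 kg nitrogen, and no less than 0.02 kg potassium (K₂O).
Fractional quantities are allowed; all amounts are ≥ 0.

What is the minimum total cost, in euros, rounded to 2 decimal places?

€1.75

Set it up as a linear program. Let x1 = kg of compost blend, x2 = kg of ammonium nitrate, x3 = kg of urea, x4 = kg of calcium nitrate, x5 = kg of ammonium sulfate, x6 = kg of bone meal.
Minimise 0.09x1 + 0.93x2 + 0.8x3 + 0.83x4 + 0.57x5 + 0.96x6 s.t.:
  0.02x1 + 0.34x2 + 0.47x3 + 0.15x4 + 0.2x5 + 0.04x6 ≥ 0.96   (nitrogen)
  0.01x1 ≥ 0.02   (potassium (K₂O))
  x1, x2, x3, x4, x5, x6 ≥ 0.
The optimal basis is {compost blend, urea}; ammonium nitrate, calcium nitrate, ammonium sulfate, bone meal drop out. The nitrogen and potassium (K₂O) requirements are met with equality.
Solving gives x1 = 2, x3 = 1.957.
Hence cost = 0.09·2 + 0.8·1.957 = €1.7456.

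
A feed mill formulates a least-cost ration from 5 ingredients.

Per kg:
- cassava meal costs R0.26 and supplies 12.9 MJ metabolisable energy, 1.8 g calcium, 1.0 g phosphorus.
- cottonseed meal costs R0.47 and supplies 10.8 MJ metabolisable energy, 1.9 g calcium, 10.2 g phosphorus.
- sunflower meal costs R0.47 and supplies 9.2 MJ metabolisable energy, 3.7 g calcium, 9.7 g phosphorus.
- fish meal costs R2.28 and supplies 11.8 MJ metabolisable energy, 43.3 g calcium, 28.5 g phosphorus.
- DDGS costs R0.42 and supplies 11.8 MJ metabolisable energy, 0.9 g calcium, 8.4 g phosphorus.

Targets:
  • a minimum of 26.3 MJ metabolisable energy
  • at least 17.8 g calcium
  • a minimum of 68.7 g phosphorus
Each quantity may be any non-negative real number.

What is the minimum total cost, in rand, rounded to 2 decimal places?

R3.23

This is a linear program. Let x1 = kg of cassava meal, x2 = kg of cottonseed meal, x3 = kg of sunflower meal, x4 = kg of fish meal, x5 = kg of DDGS.
Minimise 0.26x1 + 0.47x2 + 0.47x3 + 2.28x4 + 0.42x5 with:
  12.9x1 + 10.8x2 + 9.2x3 + 11.8x4 + 11.8x5 ≥ 26.3   (metabolisable energy)
  1.8x1 + 1.9x2 + 3.7x3 + 43.3x4 + 0.9x5 ≥ 17.8   (calcium)
  1x1 + 10.2x2 + 9.7x3 + 28.5x4 + 8.4x5 ≥ 68.7   (phosphorus)
  x1, x2, x3, x4, x5 ≥ 0.
At the optimum only cottonseed meal, sunflower meal are positive (cassava meal, fish meal, DDGS = 0). There the calcium and phosphorus constraints are tight.
Solving gives x2 = 4.222, x3 = 2.643.
Objective = 0.47·4.222 + 0.47·2.643 = 3.2266.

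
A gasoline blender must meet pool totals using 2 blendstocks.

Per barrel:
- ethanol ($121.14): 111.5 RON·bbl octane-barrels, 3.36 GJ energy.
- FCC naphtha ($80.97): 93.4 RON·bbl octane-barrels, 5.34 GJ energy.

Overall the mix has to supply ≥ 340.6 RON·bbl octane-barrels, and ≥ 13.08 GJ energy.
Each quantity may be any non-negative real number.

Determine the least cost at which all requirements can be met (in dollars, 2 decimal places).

Let x1 = barrels of ethanol, x2 = barrels of FCC naphtha.
Minimise 121.14x1 + 80.97x2 with:
  111.5x1 + 93.4x2 ≥ 340.6   (octane-barrels)
  3.36x1 + 5.34x2 ≥ 13.08   (energy)
  x1, x2 ≥ 0.
At the optimum only FCC naphtha is positive (ethanol = 0). Binding constraint: octane-barrels.
Solving gives x2 = 3.6467.
Objective = 80.97·3.6467 = 295.2733.

$295.27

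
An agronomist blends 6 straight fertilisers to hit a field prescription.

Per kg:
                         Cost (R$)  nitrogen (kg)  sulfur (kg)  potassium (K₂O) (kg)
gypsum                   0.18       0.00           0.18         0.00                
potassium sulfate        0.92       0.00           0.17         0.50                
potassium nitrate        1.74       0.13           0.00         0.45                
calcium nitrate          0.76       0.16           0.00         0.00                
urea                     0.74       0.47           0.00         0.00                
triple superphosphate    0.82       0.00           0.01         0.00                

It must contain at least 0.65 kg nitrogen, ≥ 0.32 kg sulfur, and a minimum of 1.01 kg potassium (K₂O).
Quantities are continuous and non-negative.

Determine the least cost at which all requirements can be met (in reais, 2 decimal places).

R$2.88

Let x1 = kg of gypsum, x2 = kg of potassium sulfate, x3 = kg of potassium nitrate, x4 = kg of calcium nitrate, x5 = kg of urea, x6 = kg of triple superphosphate.
Minimise 0.18x1 + 0.92x2 + 1.74x3 + 0.76x4 + 0.74x5 + 0.82x6 subject to:
  0.13x3 + 0.16x4 + 0.47x5 ≥ 0.65   (nitrogen)
  0.18x1 + 0.17x2 + 0.01x6 ≥ 0.32   (sulfur)
  0.5x2 + 0.45x3 ≥ 1.01   (potassium (K₂O))
  x1, x2, x3, x4, x5, x6 ≥ 0.
The optimal basis is {potassium sulfate, urea}; gypsum, potassium nitrate, calcium nitrate, triple superphosphate drop out. Binding constraints: nitrogen and potassium (K₂O).
Optimal quantities: potassium sulfate = 2.02 kg, urea = 1.383 kg.
Objective = 0.92·2.02 + 0.74·1.383 = 2.8818.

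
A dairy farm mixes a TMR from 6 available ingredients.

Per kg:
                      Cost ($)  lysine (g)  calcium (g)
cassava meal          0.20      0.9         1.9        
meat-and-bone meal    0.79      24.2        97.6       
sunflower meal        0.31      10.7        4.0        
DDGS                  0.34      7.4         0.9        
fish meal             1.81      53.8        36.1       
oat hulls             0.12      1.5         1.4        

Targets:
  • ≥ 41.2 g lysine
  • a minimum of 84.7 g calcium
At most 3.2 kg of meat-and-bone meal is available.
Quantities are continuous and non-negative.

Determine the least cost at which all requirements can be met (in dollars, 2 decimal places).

Treat it as an LP. Let x1 = kg of cassava meal, x2 = kg of meat-and-bone meal, x3 = kg of sunflower meal, x4 = kg of DDGS, x5 = kg of fish meal, x6 = kg of oat hulls.
Minimise 0.2x1 + 0.79x2 + 0.31x3 + 0.34x4 + 1.81x5 + 0.12x6 with:
  0.9x1 + 24.2x2 + 10.7x3 + 7.4x4 + 53.8x5 + 1.5x6 ≥ 41.2   (lysine)
  1.9x1 + 97.6x2 + 4x3 + 0.9x4 + 36.1x5 + 1.4x6 ≥ 84.7   (calcium)
  x2 ≤ 3.2
  x1, x2, x3, x4, x5, x6 ≥ 0.
The minimum-cost mix takes nothing from cassava meal, DDGS, fish meal, oat hulls — only meat-and-bone meal, sunflower meal. Binding constraints: lysine and calcium.
Solving gives x2 = 0.7826, x3 = 2.081.
Hence cost = 0.79·0.7826 + 0.31·2.081 = $1.2634.

$1.26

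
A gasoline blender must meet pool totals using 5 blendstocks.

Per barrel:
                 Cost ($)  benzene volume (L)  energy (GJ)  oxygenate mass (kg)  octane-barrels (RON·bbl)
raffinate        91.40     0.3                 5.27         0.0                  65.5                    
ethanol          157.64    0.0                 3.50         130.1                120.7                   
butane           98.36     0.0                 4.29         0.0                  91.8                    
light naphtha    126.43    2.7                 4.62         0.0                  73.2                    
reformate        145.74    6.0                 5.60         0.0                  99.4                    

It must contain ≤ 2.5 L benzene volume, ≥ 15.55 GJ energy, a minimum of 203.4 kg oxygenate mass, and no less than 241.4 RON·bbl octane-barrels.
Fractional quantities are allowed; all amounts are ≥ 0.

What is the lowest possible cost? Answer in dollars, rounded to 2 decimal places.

Treat it as an LP. Let x1 = barrels of raffinate, x2 = barrels of ethanol, x3 = barrels of butane, x4 = barrels of light naphtha, x5 = barrels of reformate.
min 91.4x1 + 157.64x2 + 98.36x3 + 126.43x4 + 145.74x5 with:
  0.3x1 + 2.7x4 + 6x5 ≤ 2.5   (benzene volume)
  5.27x1 + 3.5x2 + 4.29x3 + 4.62x4 + 5.6x5 ≥ 15.55   (energy)
  130.1x2 ≥ 203.4   (oxygenate mass)
  65.5x1 + 120.7x2 + 91.8x3 + 73.2x4 + 99.4x5 ≥ 241.4   (octane-barrels)
  x1, x2, x3, x4, x5 ≥ 0.
The optimal basis is {raffinate, ethanol}; butane, light naphtha, reformate drop out. There the energy and oxygenate mass constraints are tight.
So raffinate = 1.9123 barrels, ethanol = 1.5634 barrels.
Cost = 91.4·1.9123 + 157.64·1.5634 = 421.2386.

$421.24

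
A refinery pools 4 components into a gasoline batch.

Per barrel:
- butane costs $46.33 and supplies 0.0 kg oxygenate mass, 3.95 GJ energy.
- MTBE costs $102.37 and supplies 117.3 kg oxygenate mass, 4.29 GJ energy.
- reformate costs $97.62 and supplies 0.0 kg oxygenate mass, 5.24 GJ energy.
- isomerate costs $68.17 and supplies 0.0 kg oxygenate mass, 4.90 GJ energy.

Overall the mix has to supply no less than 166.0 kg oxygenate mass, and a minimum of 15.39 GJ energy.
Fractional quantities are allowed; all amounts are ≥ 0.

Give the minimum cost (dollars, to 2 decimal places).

$254.17

Let x1 = barrels of butane, x2 = barrels of MTBE, x3 = barrels of reformate, x4 = barrels of isomerate.
min 46.33x1 + 102.37x2 + 97.62x3 + 68.17x4 s.t.:
  117.3x2 ≥ 166   (oxygenate mass)
  3.95x1 + 4.29x2 + 5.24x3 + 4.9x4 ≥ 15.39   (energy)
  x1, x2, x3, x4 ≥ 0.
At the optimum only butane, MTBE are positive (reformate, isomerate = 0). The oxygenate mass and energy requirements are met with equality.
Solving gives x1 = 2.35922, x2 = 1.41517.
Hence cost = 46.33·2.35922 + 102.37·1.41517 = $254.1736.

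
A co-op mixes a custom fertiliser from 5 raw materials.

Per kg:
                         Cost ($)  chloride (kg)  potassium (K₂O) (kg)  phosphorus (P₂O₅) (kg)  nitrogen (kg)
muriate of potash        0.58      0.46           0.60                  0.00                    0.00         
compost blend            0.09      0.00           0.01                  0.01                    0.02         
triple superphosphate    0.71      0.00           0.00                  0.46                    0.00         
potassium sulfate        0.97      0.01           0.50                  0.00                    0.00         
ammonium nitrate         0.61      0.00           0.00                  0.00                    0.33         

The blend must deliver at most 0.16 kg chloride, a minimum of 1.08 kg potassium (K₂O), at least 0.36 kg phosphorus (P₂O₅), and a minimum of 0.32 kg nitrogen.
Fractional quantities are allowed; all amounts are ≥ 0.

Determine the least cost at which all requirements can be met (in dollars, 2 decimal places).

Treat it as an LP. Let x1 = kg of muriate of potash, x2 = kg of compost blend, x3 = kg of triple superphosphate, x4 = kg of potassium sulfate, x5 = kg of ammonium nitrate.
min 0.58x1 + 0.09x2 + 0.71x3 + 0.97x4 + 0.61x5 with:
  0.46x1 + 0.01x4 ≤ 0.16   (chloride)
  0.6x1 + 0.01x2 + 0.5x4 ≥ 1.08   (potassium (K₂O))
  0.01x2 + 0.46x3 ≥ 0.36   (phosphorus (P₂O₅))
  0.02x2 + 0.33x5 ≥ 0.32   (nitrogen)
  x1, x2, x3, x4, x5 ≥ 0.
The cheapest feasible vertex uses only muriate of potash, triple superphosphate, potassium sulfate, ammonium nitrate; compost blend is not used. There the chloride, potassium (K₂O), phosphorus (P₂O₅), nitrogen constraints are tight.
Solving gives x1 = 0.3089, x3 = 0.7826, x4 = 1.789, x5 = 0.9697.
Objective = 0.58·0.3089 + 0.71·0.7826 + 0.97·1.789 + 0.61·0.9697 = 3.0617.

$3.06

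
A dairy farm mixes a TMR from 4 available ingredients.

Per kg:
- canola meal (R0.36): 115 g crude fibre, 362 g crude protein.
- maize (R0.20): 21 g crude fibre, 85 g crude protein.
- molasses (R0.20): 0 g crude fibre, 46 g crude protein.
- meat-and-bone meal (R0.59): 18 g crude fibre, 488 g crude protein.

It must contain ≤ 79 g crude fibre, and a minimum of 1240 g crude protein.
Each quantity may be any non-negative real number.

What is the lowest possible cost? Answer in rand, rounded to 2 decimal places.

R1.47

Set it up as a linear program. Let x1 = kg of canola meal, x2 = kg of maize, x3 = kg of molasses, x4 = kg of meat-and-bone meal.
Minimise 0.36x1 + 0.2x2 + 0.2x3 + 0.59x4 subject to:
  115x1 + 21x2 + 18x4 ≤ 79   (crude fibre)
  362x1 + 85x2 + 46x3 + 488x4 ≥ 1240   (crude protein)
  x1, x2, x3, x4 ≥ 0.
The cheapest feasible vertex uses only canola meal, meat-and-bone meal; maize, molasses are not used. There the crude fibre and crude protein constraints are tight.
Solving gives x1 = 0.3272, x4 = 2.298.
Total cost: 0.36·0.3272 + 0.59·2.298 = 1.4736.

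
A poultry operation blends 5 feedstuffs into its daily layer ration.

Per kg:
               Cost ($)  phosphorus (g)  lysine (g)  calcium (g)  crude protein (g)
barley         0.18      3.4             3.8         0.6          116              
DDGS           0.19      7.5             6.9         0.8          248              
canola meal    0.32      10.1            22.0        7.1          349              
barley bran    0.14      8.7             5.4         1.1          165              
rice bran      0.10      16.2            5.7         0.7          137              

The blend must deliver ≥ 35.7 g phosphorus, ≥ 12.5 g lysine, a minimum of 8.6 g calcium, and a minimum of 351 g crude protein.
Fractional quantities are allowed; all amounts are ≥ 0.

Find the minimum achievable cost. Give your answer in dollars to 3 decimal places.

Let x1 = kg of barley, x2 = kg of DDGS, x3 = kg of canola meal, x4 = kg of barley bran, x5 = kg of rice bran.
Minimize 0.18x1 + 0.19x2 + 0.32x3 + 0.14x4 + 0.1x5 with:
  3.4x1 + 7.5x2 + 10.1x3 + 8.7x4 + 16.2x5 ≥ 35.7   (phosphorus)
  3.8x1 + 6.9x2 + 22x3 + 5.4x4 + 5.7x5 ≥ 12.5   (lysine)
  0.6x1 + 0.8x2 + 7.1x3 + 1.1x4 + 0.7x5 ≥ 8.6   (calcium)
  116x1 + 248x2 + 349x3 + 165x4 + 137x5 ≥ 351   (crude protein)
  x1, x2, x3, x4, x5 ≥ 0.
The minimum-cost mix takes nothing from barley, DDGS, barley bran — only canola meal, rice bran. There the phosphorus and calcium constraints are tight.
Solving gives x3 = 1.059, x5 = 1.543.
Objective = 0.32·1.059 + 0.1·1.543 = 0.49318.

$0.493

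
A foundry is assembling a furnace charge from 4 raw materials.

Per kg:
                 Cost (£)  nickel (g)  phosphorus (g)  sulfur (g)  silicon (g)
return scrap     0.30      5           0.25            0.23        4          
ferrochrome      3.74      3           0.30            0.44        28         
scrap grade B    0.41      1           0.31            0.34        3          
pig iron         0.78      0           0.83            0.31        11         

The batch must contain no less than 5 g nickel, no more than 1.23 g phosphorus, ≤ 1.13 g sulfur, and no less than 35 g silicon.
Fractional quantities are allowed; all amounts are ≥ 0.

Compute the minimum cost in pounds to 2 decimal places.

£3.74

Let x1 = kg of return scrap, x2 = kg of ferrochrome, x3 = kg of scrap grade B, x4 = kg of pig iron.
Minimize 0.3x1 + 3.74x2 + 0.41x3 + 0.78x4 subject to:
  5x1 + 3x2 + 1x3 ≥ 5   (nickel)
  0.25x1 + 0.3x2 + 0.31x3 + 0.83x4 ≤ 1.23   (phosphorus)
  0.23x1 + 0.44x2 + 0.34x3 + 0.31x4 ≤ 1.13   (sulfur)
  4x1 + 28x2 + 3x3 + 11x4 ≥ 35   (silicon)
  x1, x2, x3, x4 ≥ 0.
The cheapest feasible vertex uses only return scrap, ferrochrome, pig iron; scrap grade B is not used. Binding constraints: phosphorus, sulfur, silicon.
Optimal quantities: return scrap = 3.264 kg, ferrochrome = 0.685 kg, pig iron = 0.2512 kg.
Objective = 0.3·3.264 + 3.74·0.685 + 0.78·0.2512 = 3.7370.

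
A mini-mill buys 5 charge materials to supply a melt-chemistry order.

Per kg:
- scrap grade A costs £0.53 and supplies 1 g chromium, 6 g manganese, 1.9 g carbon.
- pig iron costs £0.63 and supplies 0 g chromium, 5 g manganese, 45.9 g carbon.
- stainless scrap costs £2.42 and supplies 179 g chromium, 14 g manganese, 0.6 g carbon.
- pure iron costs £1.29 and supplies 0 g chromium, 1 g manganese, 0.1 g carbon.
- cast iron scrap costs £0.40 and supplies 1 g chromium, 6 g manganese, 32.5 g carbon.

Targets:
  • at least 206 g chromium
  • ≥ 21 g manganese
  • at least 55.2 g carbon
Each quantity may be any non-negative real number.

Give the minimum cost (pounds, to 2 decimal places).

Let x1 = kg of scrap grade A, x2 = kg of pig iron, x3 = kg of stainless scrap, x4 = kg of pure iron, x5 = kg of cast iron scrap.
Minimise 0.53x1 + 0.63x2 + 2.42x3 + 1.29x4 + 0.4x5 subject to:
  1x1 + 179x3 + 1x5 ≥ 206   (chromium)
  6x1 + 5x2 + 14x3 + 1x4 + 6x5 ≥ 21   (manganese)
  1.9x1 + 45.9x2 + 0.6x3 + 0.1x4 + 32.5x5 ≥ 55.2   (carbon)
  x1, x2, x3, x4, x5 ≥ 0.
At the optimum only stainless scrap, cast iron scrap are positive (scrap grade A, pig iron, pure iron = 0). Binding constraints: chromium and carbon.
Solving gives x3 = 1.141, x5 = 1.677.
Total cost: 2.42·1.141 + 0.4·1.677 = 3.4320.

£3.43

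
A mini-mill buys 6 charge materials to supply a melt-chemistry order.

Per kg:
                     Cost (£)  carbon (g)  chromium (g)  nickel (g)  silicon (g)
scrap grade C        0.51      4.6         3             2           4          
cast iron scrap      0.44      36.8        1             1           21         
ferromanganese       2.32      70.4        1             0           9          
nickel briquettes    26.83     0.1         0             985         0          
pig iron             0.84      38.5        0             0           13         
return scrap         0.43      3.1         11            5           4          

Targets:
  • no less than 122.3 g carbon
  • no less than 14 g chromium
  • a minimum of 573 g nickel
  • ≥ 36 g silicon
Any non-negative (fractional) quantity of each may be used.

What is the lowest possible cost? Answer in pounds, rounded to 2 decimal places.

This is a linear program. Let x1 = kg of scrap grade C, x2 = kg of cast iron scrap, x3 = kg of ferromanganese, x4 = kg of nickel briquettes, x5 = kg of pig iron, x6 = kg of return scrap.
Minimise 0.51x1 + 0.44x2 + 2.32x3 + 26.83x4 + 0.84x5 + 0.43x6 with:
  4.6x1 + 36.8x2 + 70.4x3 + 0.1x4 + 38.5x5 + 3.1x6 ≥ 122.3   (carbon)
  3x1 + 1x2 + 1x3 + 11x6 ≥ 14   (chromium)
  2x1 + 1x2 + 985x4 + 5x6 ≥ 573   (nickel)
  4x1 + 21x2 + 9x3 + 13x5 + 4x6 ≥ 36   (silicon)
  x1, x2, x3, x4, x5, x6 ≥ 0.
The cheapest feasible vertex uses only cast iron scrap, nickel briquettes, return scrap; scrap grade C, ferromanganese, pig iron are not used. Binding constraints: carbon, chromium, nickel.
So cast iron scrap = 3.239 kg, nickel briquettes = 0.5735 kg, return scrap = 0.9782 kg.
Objective = 0.44·3.239 + 26.83·0.5735 + 0.43·0.9782 = 17.2328.

£17.23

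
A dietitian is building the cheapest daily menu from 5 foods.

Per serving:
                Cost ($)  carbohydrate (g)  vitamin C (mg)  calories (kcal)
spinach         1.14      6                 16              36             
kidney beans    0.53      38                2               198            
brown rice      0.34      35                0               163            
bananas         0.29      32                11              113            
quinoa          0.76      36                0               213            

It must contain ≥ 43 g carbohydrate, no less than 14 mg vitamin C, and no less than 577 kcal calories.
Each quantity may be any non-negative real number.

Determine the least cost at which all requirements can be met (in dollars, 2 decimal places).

This is a linear program. Let x1 = servings of spinach, x2 = servings of kidney beans, x3 = servings of brown rice, x4 = servings of bananas, x5 = servings of quinoa.
min 1.14x1 + 0.53x2 + 0.34x3 + 0.29x4 + 0.76x5 with:
  6x1 + 38x2 + 35x3 + 32x4 + 36x5 ≥ 43   (carbohydrate)
  16x1 + 2x2 + 11x4 ≥ 14   (vitamin C)
  36x1 + 198x2 + 163x3 + 113x4 + 213x5 ≥ 577   (calories)
  x1, x2, x3, x4, x5 ≥ 0.
At the optimum only brown rice, bananas are positive (spinach, kidney beans, quinoa = 0). There the vitamin C and calories constraints are tight.
Optimal quantities: brown rice = 2.658 servings, bananas = 1.273 servings.
Hence cost = 0.34·2.658 + 0.29·1.273 = $1.2729.

$1.27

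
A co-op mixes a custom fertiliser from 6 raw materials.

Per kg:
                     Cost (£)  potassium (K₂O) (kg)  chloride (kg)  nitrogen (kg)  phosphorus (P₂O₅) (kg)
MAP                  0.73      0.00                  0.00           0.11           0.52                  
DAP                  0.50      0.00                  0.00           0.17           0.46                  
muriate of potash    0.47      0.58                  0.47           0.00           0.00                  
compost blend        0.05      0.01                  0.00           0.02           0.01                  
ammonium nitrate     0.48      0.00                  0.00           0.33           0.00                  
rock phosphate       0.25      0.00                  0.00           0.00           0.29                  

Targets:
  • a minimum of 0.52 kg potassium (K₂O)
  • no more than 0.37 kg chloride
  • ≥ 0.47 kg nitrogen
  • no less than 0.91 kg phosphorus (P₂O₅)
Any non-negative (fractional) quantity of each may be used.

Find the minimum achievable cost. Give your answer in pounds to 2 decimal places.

Treat it as an LP. Let x1 = kg of MAP, x2 = kg of DAP, x3 = kg of muriate of potash, x4 = kg of compost blend, x5 = kg of ammonium nitrate, x6 = kg of rock phosphate.
Minimize 0.73x1 + 0.5x2 + 0.47x3 + 0.05x4 + 0.48x5 + 0.25x6 s.t.:
  0.58x3 + 0.01x4 ≥ 0.52   (potassium (K₂O))
  0.47x3 ≤ 0.37   (chloride)
  0.11x1 + 0.17x2 + 0.02x4 + 0.33x5 ≥ 0.47   (nitrogen)
  0.52x1 + 0.46x2 + 0.01x4 + 0.29x6 ≥ 0.91   (phosphorus (P₂O₅))
  x1, x2, x3, x4, x5, x6 ≥ 0.
The cheapest feasible vertex uses only DAP, muriate of potash, compost blend, ammonium nitrate; MAP, rock phosphate are not used. The potassium (K₂O), chloride, nitrogen, phosphorus (P₂O₅) requirements are met with equality.
So DAP = 1.84 kg, muriate of potash = 0.7872 kg, compost blend = 6.34 kg, ammonium nitrate = 0.09188 kg.
Total cost: 0.5·1.84 + 0.47·0.7872 + 0.05·6.34 + 0.48·0.09188 = 1.6511.

£1.65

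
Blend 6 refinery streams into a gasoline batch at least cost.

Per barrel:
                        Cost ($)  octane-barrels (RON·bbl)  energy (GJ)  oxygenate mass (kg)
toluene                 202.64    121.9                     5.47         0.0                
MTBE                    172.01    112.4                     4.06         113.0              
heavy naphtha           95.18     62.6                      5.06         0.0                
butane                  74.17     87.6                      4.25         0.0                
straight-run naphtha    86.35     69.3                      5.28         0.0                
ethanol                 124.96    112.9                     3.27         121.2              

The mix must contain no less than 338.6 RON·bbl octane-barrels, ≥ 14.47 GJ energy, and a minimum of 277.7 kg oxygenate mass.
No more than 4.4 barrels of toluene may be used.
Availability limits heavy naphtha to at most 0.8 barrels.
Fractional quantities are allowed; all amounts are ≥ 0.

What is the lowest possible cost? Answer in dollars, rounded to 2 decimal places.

Let x1 = barrels of toluene, x2 = barrels of MTBE, x3 = barrels of heavy naphtha, x4 = barrels of butane, x5 = barrels of straight-run naphtha, x6 = barrels of ethanol.
Minimize 202.64x1 + 172.01x2 + 95.18x3 + 74.17x4 + 86.35x5 + 124.96x6 with:
  121.9x1 + 112.4x2 + 62.6x3 + 87.6x4 + 69.3x5 + 112.9x6 ≥ 338.6   (octane-barrels)
  5.47x1 + 4.06x2 + 5.06x3 + 4.25x4 + 5.28x5 + 3.27x6 ≥ 14.47   (energy)
  113x2 + 121.2x6 ≥ 277.7   (oxygenate mass)
  x1 ≤ 4.4
  x3 ≤ 0.8
  x1, x2, x3, x4, x5, x6 ≥ 0.
At the optimum only straight-run naphtha, ethanol are positive (toluene, MTBE, heavy naphtha, butane = 0). The energy and oxygenate mass requirements are met with equality.
That vertex is x5 = 1.3215, x6 = 2.2913.
Hence cost = 86.35·1.3215 + 124.96·2.2913 = $400.4324.

$400.43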